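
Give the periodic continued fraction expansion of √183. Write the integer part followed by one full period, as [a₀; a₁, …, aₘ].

[13; 1, 1, 8, 1, 1, 26]

a₀ = ⌊√183⌋ = 13.
With m₀=0, d₀=1 and mₖ₊₁ = dₖaₖ − mₖ, dₖ₊₁ = (n − mₖ₊₁²)/dₖ, aₖ₊₁ = ⌊(a₀+mₖ₊₁)/dₖ₊₁⌋:
  k=1: m=13, d=14, a=1
  k=2: m=1, d=13, a=1
  k=3: m=12, d=3, a=8
  k=4: m=12, d=13, a=1
  k=5: m=1, d=14, a=1
  k=6: m=13, d=1, a=26
d=1 and a=2a₀=26 at k=6, so the next step gives (m, d) = (13, 14) again — its k=1 value — and the period has length 6.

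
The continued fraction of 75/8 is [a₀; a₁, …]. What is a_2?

1

75 = 9·8 + 3   →  a_0 = 9
8 = 2·3 + 2   →  a_1 = 2
3 = 1·2 + 1   →  a_2 = 1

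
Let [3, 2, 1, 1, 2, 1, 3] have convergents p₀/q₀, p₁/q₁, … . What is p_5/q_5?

61/18

Using pₖ = aₖpₖ₋₁ + pₖ₋₂, qₖ = aₖqₖ₋₁ + qₖ₋₂ (with p₋₁=1, p₋₂=0, q₋₁=0, q₋₂=1):
  k=0: a=3, p=3, q=1
  k=1: a=2, p=7, q=2
  k=2: a=1, p=10, q=3
  k=3: a=1, p=17, q=5
  k=4: a=2, p=44, q=13
  k=5: a=1, p=61, q=18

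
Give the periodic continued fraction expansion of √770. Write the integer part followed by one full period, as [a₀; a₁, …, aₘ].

[27; 1, 2, 1, 54]

a₀ = ⌊√770⌋ = 27.
With m₀=0, d₀=1 and mₖ₊₁ = dₖaₖ − mₖ, dₖ₊₁ = (n − mₖ₊₁²)/dₖ, aₖ₊₁ = ⌊(a₀+mₖ₊₁)/dₖ₊₁⌋:
  k=1: m=27, d=41, a=1
  k=2: m=14, d=14, a=2
  k=3: m=14, d=41, a=1
  k=4: m=27, d=1, a=54
d=1 and a=2a₀=54 at k=4, so the next step gives (m, d) = (27, 41) again — its k=1 value — and the period has length 4.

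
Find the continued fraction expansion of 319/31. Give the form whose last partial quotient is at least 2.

319 = 10*31 + 9
31 = 3*9 + 4
9 = 2*4 + 1
4 = 4*1 + 0  (stop)
So 319/31 = [10; 3, 2, 4].

[10; 3, 2, 4]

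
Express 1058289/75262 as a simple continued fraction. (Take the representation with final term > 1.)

[14; 16, 3, 2, 16, 13, 3]

1058289 = 14·75262 + 4621
75262 = 16·4621 + 1326
4621 = 3·1326 + 643
1326 = 2·643 + 40
643 = 16·40 + 3
40 = 13·3 + 1
3 = 3·1 + 0  (stop)
So 1058289/75262 = [14; 16, 3, 2, 16, 13, 3].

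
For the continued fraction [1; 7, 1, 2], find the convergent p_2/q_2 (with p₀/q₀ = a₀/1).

9/8

Using pₖ = aₖpₖ₋₁ + pₖ₋₂, qₖ = aₖqₖ₋₁ + qₖ₋₂ (with p₋₁=1, p₋₂=0, q₋₁=0, q₋₂=1):
  k=0: a=1, p=1, q=1
  k=1: a=7, p=8, q=7
  k=2: a=1, p=9, q=8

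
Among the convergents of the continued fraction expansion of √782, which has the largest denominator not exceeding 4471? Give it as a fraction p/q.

√782 = [27; 1, 26, 1, 54, …] (period length 4).
Convergents:
  p_0/q_0 = 27/1
  p_1/q_1 = 28/1
  p_2/q_2 = 755/27
  p_3/q_3 = 783/28
  p_4/q_4 = 43037/1539
  p_5/q_5 = 43820/1567
  p_6/q_6 = 1182357/42281
q_5 = 1567 ≤ 4471 < 42281 = q_6, so the answer is 43820/1567.

43820/1567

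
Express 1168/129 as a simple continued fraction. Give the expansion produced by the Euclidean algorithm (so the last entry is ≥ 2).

[9; 18, 2, 3]

1168 = 9*129 + 7
129 = 18*7 + 3
7 = 2*3 + 1
3 = 3*1 + 0  (stop)
So 1168/129 = [9; 18, 2, 3].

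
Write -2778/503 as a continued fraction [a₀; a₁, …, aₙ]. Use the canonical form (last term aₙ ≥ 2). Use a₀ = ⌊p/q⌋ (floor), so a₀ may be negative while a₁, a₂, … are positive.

-2778 = -6·503 + 240
503 = 2·240 + 23
240 = 10·23 + 10
23 = 2·10 + 3
10 = 3·3 + 1
3 = 3·1 + 0  (stop)
So -2778/503 = [-6; 2, 10, 2, 3, 3].

[-6; 2, 10, 2, 3, 3]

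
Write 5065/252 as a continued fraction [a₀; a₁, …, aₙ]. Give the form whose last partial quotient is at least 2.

[20; 10, 12, 2]

5065 = 20*252 + 25
252 = 10*25 + 2
25 = 12*2 + 1
2 = 2*1 + 0  (stop)
So 5065/252 = [20; 10, 12, 2].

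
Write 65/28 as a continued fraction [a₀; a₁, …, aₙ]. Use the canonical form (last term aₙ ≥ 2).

65 = 2·28 + 9
28 = 3·9 + 1
9 = 9·1 + 0  (stop)
So 65/28 = [2; 3, 9].

[2; 3, 9]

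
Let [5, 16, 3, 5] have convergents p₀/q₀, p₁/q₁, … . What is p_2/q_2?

Using pₖ = aₖpₖ₋₁ + pₖ₋₂, qₖ = aₖqₖ₋₁ + qₖ₋₂ (with p₋₁=1, p₋₂=0, q₋₁=0, q₋₂=1):
  k=0: a=5, p=5, q=1
  k=1: a=16, p=81, q=16
  k=2: a=3, p=248, q=49

248/49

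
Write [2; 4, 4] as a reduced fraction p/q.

38/17

Fold from the inside: start with 4/1.
  4 + 1/4 = 17/4
  2 + 4/17 = 38/17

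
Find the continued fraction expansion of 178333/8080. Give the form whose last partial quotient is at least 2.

178333 = 22×8080 + 573
8080 = 14×573 + 58
573 = 9×58 + 51
58 = 1×51 + 7
51 = 7×7 + 2
7 = 3×2 + 1
2 = 2×1 + 0  (stop)
So 178333/8080 = [22; 14, 9, 1, 7, 3, 2].

[22; 14, 9, 1, 7, 3, 2]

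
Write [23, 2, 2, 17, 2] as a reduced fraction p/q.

4189/179

Fold from the inside: start with 2/1.
  17 + 1/2 = 35/2
  2 + 2/35 = 72/35
  2 + 35/72 = 179/72
  23 + 72/179 = 4189/179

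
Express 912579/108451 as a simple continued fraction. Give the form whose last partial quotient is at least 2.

912579 = 8*108451 + 44971
108451 = 2*44971 + 18509
44971 = 2*18509 + 7953
18509 = 2*7953 + 2603
7953 = 3*2603 + 144
2603 = 18*144 + 11
144 = 13*11 + 1
11 = 11*1 + 0  (stop)
So 912579/108451 = [8; 2, 2, 2, 3, 18, 13, 11].

[8; 2, 2, 2, 3, 18, 13, 11]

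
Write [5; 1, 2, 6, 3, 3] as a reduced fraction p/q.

1131/199

Fold from the inside: start with 3/1.
  3 + 1/3 = 10/3
  6 + 3/10 = 63/10
  2 + 10/63 = 136/63
  1 + 63/136 = 199/136
  5 + 136/199 = 1131/199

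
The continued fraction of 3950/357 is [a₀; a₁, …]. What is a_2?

3950 = 11·357 + 23   →  a_0 = 11
357 = 15·23 + 12   →  a_1 = 15
23 = 1·12 + 11   →  a_2 = 1

1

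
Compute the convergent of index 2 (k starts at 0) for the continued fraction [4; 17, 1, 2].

Using pₖ = aₖpₖ₋₁ + pₖ₋₂, qₖ = aₖqₖ₋₁ + qₖ₋₂ (with p₋₁=1, p₋₂=0, q₋₁=0, q₋₂=1):
  k=0: a=4, p=4, q=1
  k=1: a=17, p=69, q=17
  k=2: a=1, p=73, q=18

73/18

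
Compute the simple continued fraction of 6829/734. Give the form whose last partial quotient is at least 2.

6829 = 9*734 + 223
734 = 3*223 + 65
223 = 3*65 + 28
65 = 2*28 + 9
28 = 3*9 + 1
9 = 9*1 + 0  (stop)
So 6829/734 = [9; 3, 3, 2, 3, 9].

[9; 3, 3, 2, 3, 9]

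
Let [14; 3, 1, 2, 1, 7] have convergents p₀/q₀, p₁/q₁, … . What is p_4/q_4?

Using pₖ = aₖpₖ₋₁ + pₖ₋₂, qₖ = aₖqₖ₋₁ + qₖ₋₂ (with p₋₁=1, p₋₂=0, q₋₁=0, q₋₂=1):
  k=0: a=14, p=14, q=1
  k=1: a=3, p=43, q=3
  k=2: a=1, p=57, q=4
  k=3: a=2, p=157, q=11
  k=4: a=1, p=214, q=15

214/15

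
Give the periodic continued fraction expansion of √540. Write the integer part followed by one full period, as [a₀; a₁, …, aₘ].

[23; 4, 4, 1, 10, 1, 4, 4, 46]

a₀ = ⌊√540⌋ = 23.
With m₀=0, d₀=1 and mₖ₊₁ = dₖaₖ − mₖ, dₖ₊₁ = (n − mₖ₊₁²)/dₖ, aₖ₊₁ = ⌊(a₀+mₖ₊₁)/dₖ₊₁⌋:
  k=1: m=23, d=11, a=4
  k=2: m=21, d=9, a=4
  k=3: m=15, d=35, a=1
  k=4: m=20, d=4, a=10
  k=5: m=20, d=35, a=1
  k=6: m=15, d=9, a=4
  k=7: m=21, d=11, a=4
  k=8: m=23, d=1, a=46
d=1 and a=2a₀=46 at k=8, so the next step gives (m, d) = (23, 11) again — its k=1 value — and the period has length 8.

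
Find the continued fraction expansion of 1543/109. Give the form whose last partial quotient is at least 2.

[14; 6, 2, 2, 3]

1543 = 14*109 + 17
109 = 6*17 + 7
17 = 2*7 + 3
7 = 2*3 + 1
3 = 3*1 + 0  (stop)
So 1543/109 = [14; 6, 2, 2, 3].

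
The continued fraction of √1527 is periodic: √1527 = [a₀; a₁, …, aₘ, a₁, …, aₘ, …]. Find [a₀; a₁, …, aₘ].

a₀ = ⌊√1527⌋ = 39.

[39; 13, 78]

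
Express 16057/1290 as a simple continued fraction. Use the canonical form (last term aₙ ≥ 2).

[12; 2, 4, 4, 8, 4]

16057 = 12*1290 + 577
1290 = 2*577 + 136
577 = 4*136 + 33
136 = 4*33 + 4
33 = 8*4 + 1
4 = 4*1 + 0  (stop)
So 16057/1290 = [12; 2, 4, 4, 8, 4].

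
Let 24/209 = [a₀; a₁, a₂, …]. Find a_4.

2

24 = 0·209 + 24   →  a_0 = 0
209 = 8·24 + 17   →  a_1 = 8
24 = 1·17 + 7   →  a_2 = 1
17 = 2·7 + 3   →  a_3 = 2
7 = 2·3 + 1   →  a_4 = 2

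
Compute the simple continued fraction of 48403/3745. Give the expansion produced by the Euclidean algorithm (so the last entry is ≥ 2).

[12; 1, 12, 3, 1, 1, 3, 11]

48403 = 12·3745 + 3463
3745 = 1·3463 + 282
3463 = 12·282 + 79
282 = 3·79 + 45
79 = 1·45 + 34
45 = 1·34 + 11
34 = 3·11 + 1
11 = 11·1 + 0  (stop)
So 48403/3745 = [12; 1, 12, 3, 1, 1, 3, 11].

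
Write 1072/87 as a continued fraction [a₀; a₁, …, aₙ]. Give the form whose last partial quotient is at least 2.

1072 = 12·87 + 28
87 = 3·28 + 3
28 = 9·3 + 1
3 = 3·1 + 0  (stop)
So 1072/87 = [12; 3, 9, 3].

[12; 3, 9, 3]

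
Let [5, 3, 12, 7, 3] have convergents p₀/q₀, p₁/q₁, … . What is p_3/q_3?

1395/262

Using pₖ = aₖpₖ₋₁ + pₖ₋₂, qₖ = aₖqₖ₋₁ + qₖ₋₂ (with p₋₁=1, p₋₂=0, q₋₁=0, q₋₂=1):
  k=0: a=5, p=5, q=1
  k=1: a=3, p=16, q=3
  k=2: a=12, p=197, q=37
  k=3: a=7, p=1395, q=262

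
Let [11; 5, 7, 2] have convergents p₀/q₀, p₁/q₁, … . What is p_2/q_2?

Using pₖ = aₖpₖ₋₁ + pₖ₋₂, qₖ = aₖqₖ₋₁ + qₖ₋₂ (with p₋₁=1, p₋₂=0, q₋₁=0, q₋₂=1):
  k=0: a=11, p=11, q=1
  k=1: a=5, p=56, q=5
  k=2: a=7, p=403, q=36

403/36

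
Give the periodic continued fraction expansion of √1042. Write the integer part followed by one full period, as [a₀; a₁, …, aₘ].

a₀ = ⌊√1042⌋ = 32.
With m₀=0, d₀=1 and mₖ₊₁ = dₖaₖ − mₖ, dₖ₊₁ = (n − mₖ₊₁²)/dₖ, aₖ₊₁ = ⌊(a₀+mₖ₊₁)/dₖ₊₁⌋:
  k=1: m=32, d=18, a=3
  k=2: m=22, d=31, a=1
  k=3: m=9, d=31, a=1
  k=4: m=22, d=18, a=3
  k=5: m=32, d=1, a=64
d=1 and a=2a₀=64 at k=5, so the next step gives (m, d) = (32, 18) again — its k=1 value — and the period has length 5.

[32; 3, 1, 1, 3, 64]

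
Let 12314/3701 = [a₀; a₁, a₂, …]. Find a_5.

4

12314 = 3·3701 + 1211   →  a_0 = 3
3701 = 3·1211 + 68   →  a_1 = 3
1211 = 17·68 + 55   →  a_2 = 17
68 = 1·55 + 13   →  a_3 = 1
55 = 4·13 + 3   →  a_4 = 4
13 = 4·3 + 1   →  a_5 = 4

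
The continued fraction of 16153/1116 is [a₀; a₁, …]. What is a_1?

2

16153 = 14·1116 + 529   →  a_0 = 14
1116 = 2·529 + 58   →  a_1 = 2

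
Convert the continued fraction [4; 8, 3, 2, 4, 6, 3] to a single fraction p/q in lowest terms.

20838/5057

Using pₖ = aₖpₖ₋₁ + pₖ₋₂ and qₖ = aₖqₖ₋₁ + qₖ₋₂:
  k=0: a=4, p=4, q=1
  k=1: a=8, p=33, q=8
  k=2: a=3, p=103, q=25
  k=3: a=2, p=239, q=58
  k=4: a=4, p=1059, q=257
  k=5: a=6, p=6593, q=1600
  k=6: a=3, p=20838, q=5057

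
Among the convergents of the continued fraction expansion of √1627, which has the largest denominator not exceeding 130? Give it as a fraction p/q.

4921/122

√1627 = [40; 2, 1, 39, 1, 2, 80, …] (period length 6).
Convergents:
  p_0/q_0 = 40/1
  p_1/q_1 = 81/2
  p_2/q_2 = 121/3
  p_3/q_3 = 4800/119
  p_4/q_4 = 4921/122
  p_5/q_5 = 14642/363
q_4 = 122 ≤ 130 < 363 = q_5, so the answer is 4921/122.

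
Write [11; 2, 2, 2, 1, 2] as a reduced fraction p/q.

525/46

Using pₖ = aₖpₖ₋₁ + pₖ₋₂ and qₖ = aₖqₖ₋₁ + qₖ₋₂:
  k=0: a=11, p=11, q=1
  k=1: a=2, p=23, q=2
  k=2: a=2, p=57, q=5
  k=3: a=2, p=137, q=12
  k=4: a=1, p=194, q=17
  k=5: a=2, p=525, q=46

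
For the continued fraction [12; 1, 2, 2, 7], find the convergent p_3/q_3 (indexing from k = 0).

89/7

Using pₖ = aₖpₖ₋₁ + pₖ₋₂, qₖ = aₖqₖ₋₁ + qₖ₋₂ (with p₋₁=1, p₋₂=0, q₋₁=0, q₋₂=1):
  k=0: a=12, p=12, q=1
  k=1: a=1, p=13, q=1
  k=2: a=2, p=38, q=3
  k=3: a=2, p=89, q=7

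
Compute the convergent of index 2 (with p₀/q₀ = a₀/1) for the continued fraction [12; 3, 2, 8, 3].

Using pₖ = aₖpₖ₋₁ + pₖ₋₂, qₖ = aₖqₖ₋₁ + qₖ₋₂ (with p₋₁=1, p₋₂=0, q₋₁=0, q₋₂=1):
  k=0: a=12, p=12, q=1
  k=1: a=3, p=37, q=3
  k=2: a=2, p=86, q=7

86/7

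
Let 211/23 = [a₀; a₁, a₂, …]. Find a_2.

211 = 9·23 + 4   →  a_0 = 9
23 = 5·4 + 3   →  a_1 = 5
4 = 1·3 + 1   →  a_2 = 1

1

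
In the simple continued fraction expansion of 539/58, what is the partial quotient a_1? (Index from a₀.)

539 = 9·58 + 17   →  a_0 = 9
58 = 3·17 + 7   →  a_1 = 3

3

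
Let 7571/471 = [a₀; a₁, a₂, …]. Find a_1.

13

7571 = 16·471 + 35   →  a_0 = 16
471 = 13·35 + 16   →  a_1 = 13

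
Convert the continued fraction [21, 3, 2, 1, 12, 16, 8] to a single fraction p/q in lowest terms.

Using pₖ = aₖpₖ₋₁ + pₖ₋₂ and qₖ = aₖqₖ₋₁ + qₖ₋₂:
  k=0: a=21, p=21, q=1
  k=1: a=3, p=64, q=3
  k=2: a=2, p=149, q=7
  k=3: a=1, p=213, q=10
  k=4: a=12, p=2705, q=127
  k=5: a=16, p=43493, q=2042
  k=6: a=8, p=350649, q=16463

350649/16463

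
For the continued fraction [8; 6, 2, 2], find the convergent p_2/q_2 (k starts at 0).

Using pₖ = aₖpₖ₋₁ + pₖ₋₂, qₖ = aₖqₖ₋₁ + qₖ₋₂ (with p₋₁=1, p₋₂=0, q₋₁=0, q₋₂=1):
  k=0: a=8, p=8, q=1
  k=1: a=6, p=49, q=6
  k=2: a=2, p=106, q=13

106/13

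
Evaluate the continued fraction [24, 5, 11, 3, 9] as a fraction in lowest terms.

Using pₖ = aₖpₖ₋₁ + pₖ₋₂ and qₖ = aₖqₖ₋₁ + qₖ₋₂:
  k=0: a=24, p=24, q=1
  k=1: a=5, p=121, q=5
  k=2: a=11, p=1355, q=56
  k=3: a=3, p=4186, q=173
  k=4: a=9, p=39029, q=1613

39029/1613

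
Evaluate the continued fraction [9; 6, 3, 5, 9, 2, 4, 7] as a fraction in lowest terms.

Using pₖ = aₖpₖ₋₁ + pₖ₋₂ and qₖ = aₖqₖ₋₁ + qₖ₋₂:
  k=0: a=9, p=9, q=1
  k=1: a=6, p=55, q=6
  k=2: a=3, p=174, q=19
  k=3: a=5, p=925, q=101
  k=4: a=9, p=8499, q=928
  k=5: a=2, p=17923, q=1957
  k=6: a=4, p=80191, q=8756
  k=7: a=7, p=579260, q=63249

579260/63249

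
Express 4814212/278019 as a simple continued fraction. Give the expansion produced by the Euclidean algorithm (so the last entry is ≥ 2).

[17; 3, 6, 8, 13, 15, 9]

4814212 = 17*278019 + 87889
278019 = 3*87889 + 14352
87889 = 6*14352 + 1777
14352 = 8*1777 + 136
1777 = 13*136 + 9
136 = 15*9 + 1
9 = 9*1 + 0  (stop)
So 4814212/278019 = [17; 3, 6, 8, 13, 15, 9].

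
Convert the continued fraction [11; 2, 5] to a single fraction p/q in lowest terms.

126/11

Fold from the inside: start with 5/1.
  2 + 1/5 = 11/5
  11 + 5/11 = 126/11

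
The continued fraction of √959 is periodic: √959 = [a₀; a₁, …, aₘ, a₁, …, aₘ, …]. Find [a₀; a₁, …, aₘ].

a₀ = ⌊√959⌋ = 30.
With m₀=0, d₀=1 and mₖ₊₁ = dₖaₖ − mₖ, dₖ₊₁ = (n − mₖ₊₁²)/dₖ, aₖ₊₁ = ⌊(a₀+mₖ₊₁)/dₖ₊₁⌋:
  k=1: m=30, d=59, a=1
  k=2: m=29, d=2, a=29
  k=3: m=29, d=59, a=1
  k=4: m=30, d=1, a=60
d=1 and a=2a₀=60 at k=4, so the next step gives (m, d) = (30, 59) again — its k=1 value — and the period has length 4.

[30; 1, 29, 1, 60]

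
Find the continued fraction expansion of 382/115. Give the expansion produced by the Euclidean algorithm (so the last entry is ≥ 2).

382 = 3*115 + 37
115 = 3*37 + 4
37 = 9*4 + 1
4 = 4*1 + 0  (stop)
So 382/115 = [3; 3, 9, 4].

[3; 3, 9, 4]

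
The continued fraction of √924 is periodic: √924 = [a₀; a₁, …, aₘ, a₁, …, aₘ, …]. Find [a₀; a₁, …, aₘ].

[30; 2, 1, 1, 14, 1, 1, 2, 60]

a₀ = ⌊√924⌋ = 30.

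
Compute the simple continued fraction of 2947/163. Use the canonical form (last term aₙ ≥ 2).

[18; 12, 1, 1, 6]

2947 = 18×163 + 13
163 = 12×13 + 7
13 = 1×7 + 6
7 = 1×6 + 1
6 = 6×1 + 0  (stop)
So 2947/163 = [18; 12, 1, 1, 6].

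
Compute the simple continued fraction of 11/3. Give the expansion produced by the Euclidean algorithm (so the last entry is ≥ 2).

[3; 1, 2]

11 = 3*3 + 2
3 = 1*2 + 1
2 = 2*1 + 0  (stop)
So 11/3 = [3; 1, 2].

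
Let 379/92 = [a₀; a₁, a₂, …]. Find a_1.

379 = 4·92 + 11   →  a_0 = 4
92 = 8·11 + 4   →  a_1 = 8

8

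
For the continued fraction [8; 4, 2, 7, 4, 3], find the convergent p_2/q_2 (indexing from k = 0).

74/9

Using pₖ = aₖpₖ₋₁ + pₖ₋₂, qₖ = aₖqₖ₋₁ + qₖ₋₂ (with p₋₁=1, p₋₂=0, q₋₁=0, q₋₂=1):
  k=0: a=8, p=8, q=1
  k=1: a=4, p=33, q=4
  k=2: a=2, p=74, q=9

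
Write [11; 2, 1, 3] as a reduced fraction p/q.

125/11

Fold from the inside: start with 3/1.
  1 + 1/3 = 4/3
  2 + 3/4 = 11/4
  11 + 4/11 = 125/11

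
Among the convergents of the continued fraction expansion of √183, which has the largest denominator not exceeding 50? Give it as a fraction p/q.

487/36

√183 = [13; 1, 1, 8, 1, 1, 26, …] (period length 6).
Convergents:
  p_0/q_0 = 13/1
  p_1/q_1 = 14/1
  p_2/q_2 = 27/2
  p_3/q_3 = 230/17
  p_4/q_4 = 257/19
  p_5/q_5 = 487/36
  p_6/q_6 = 12919/955
q_5 = 36 ≤ 50 < 955 = q_6, so the answer is 487/36.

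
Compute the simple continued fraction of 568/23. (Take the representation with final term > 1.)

568 = 24×23 + 16
23 = 1×16 + 7
16 = 2×7 + 2
7 = 3×2 + 1
2 = 2×1 + 0  (stop)
So 568/23 = [24; 1, 2, 3, 2].

[24; 1, 2, 3, 2]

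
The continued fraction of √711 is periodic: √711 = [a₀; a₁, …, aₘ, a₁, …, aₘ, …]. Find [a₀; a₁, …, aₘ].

[26; 1, 1, 1, 52]

a₀ = ⌊√711⌋ = 26.
With m₀=0, d₀=1 and mₖ₊₁ = dₖaₖ − mₖ, dₖ₊₁ = (n − mₖ₊₁²)/dₖ, aₖ₊₁ = ⌊(a₀+mₖ₊₁)/dₖ₊₁⌋:
  k=1: m=26, d=35, a=1
  k=2: m=9, d=18, a=1
  k=3: m=9, d=35, a=1
  k=4: m=26, d=1, a=52
d=1 and a=2a₀=52 at k=4, so the next step gives (m, d) = (26, 35) again — its k=1 value — and the period has length 4.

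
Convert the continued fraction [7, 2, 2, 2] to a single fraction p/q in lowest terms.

Fold from the inside: start with 2/1.
  2 + 1/2 = 5/2
  2 + 2/5 = 12/5
  7 + 5/12 = 89/12

89/12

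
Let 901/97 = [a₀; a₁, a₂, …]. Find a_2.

901 = 9·97 + 28   →  a_0 = 9
97 = 3·28 + 13   →  a_1 = 3
28 = 2·13 + 2   →  a_2 = 2

2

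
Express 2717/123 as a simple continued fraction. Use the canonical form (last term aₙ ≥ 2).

[22; 11, 5, 2]

2717 = 22×123 + 11
123 = 11×11 + 2
11 = 5×2 + 1
2 = 2×1 + 0  (stop)
So 2717/123 = [22; 11, 5, 2].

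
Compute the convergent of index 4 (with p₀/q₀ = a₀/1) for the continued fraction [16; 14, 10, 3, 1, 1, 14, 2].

Using pₖ = aₖpₖ₋₁ + pₖ₋₂, qₖ = aₖqₖ₋₁ + qₖ₋₂ (with p₋₁=1, p₋₂=0, q₋₁=0, q₋₂=1):
  k=0: a=16, p=16, q=1
  k=1: a=14, p=225, q=14
  k=2: a=10, p=2266, q=141
  k=3: a=3, p=7023, q=437
  k=4: a=1, p=9289, q=578

9289/578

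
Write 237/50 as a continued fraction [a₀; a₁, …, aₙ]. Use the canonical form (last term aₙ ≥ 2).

237 = 4×50 + 37
50 = 1×37 + 13
37 = 2×13 + 11
13 = 1×11 + 2
11 = 5×2 + 1
2 = 2×1 + 0  (stop)
So 237/50 = [4; 1, 2, 1, 5, 2].

[4; 1, 2, 1, 5, 2]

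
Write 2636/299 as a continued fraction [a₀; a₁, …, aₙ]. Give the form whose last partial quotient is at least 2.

2636 = 8×299 + 244
299 = 1×244 + 55
244 = 4×55 + 24
55 = 2×24 + 7
24 = 3×7 + 3
7 = 2×3 + 1
3 = 3×1 + 0  (stop)
So 2636/299 = [8; 1, 4, 2, 3, 2, 3].

[8; 1, 4, 2, 3, 2, 3]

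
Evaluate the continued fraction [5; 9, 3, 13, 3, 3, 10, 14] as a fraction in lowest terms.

Using pₖ = aₖpₖ₋₁ + pₖ₋₂ and qₖ = aₖqₖ₋₁ + qₖ₋₂:
  k=0: a=5, p=5, q=1
  k=1: a=9, p=46, q=9
  k=2: a=3, p=143, q=28
  k=3: a=13, p=1905, q=373
  k=4: a=3, p=5858, q=1147
  k=5: a=3, p=19479, q=3814
  k=6: a=10, p=200648, q=39287
  k=7: a=14, p=2828551, q=553832

2828551/553832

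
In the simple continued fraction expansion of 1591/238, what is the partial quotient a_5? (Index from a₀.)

1591 = 6·238 + 163   →  a_0 = 6
238 = 1·163 + 75   →  a_1 = 1
163 = 2·75 + 13   →  a_2 = 2
75 = 5·13 + 10   →  a_3 = 5
13 = 1·10 + 3   →  a_4 = 1
10 = 3·3 + 1   →  a_5 = 3

3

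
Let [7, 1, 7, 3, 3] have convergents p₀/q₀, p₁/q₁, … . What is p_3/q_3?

Using pₖ = aₖpₖ₋₁ + pₖ₋₂, qₖ = aₖqₖ₋₁ + qₖ₋₂ (with p₋₁=1, p₋₂=0, q₋₁=0, q₋₂=1):
  k=0: a=7, p=7, q=1
  k=1: a=1, p=8, q=1
  k=2: a=7, p=63, q=8
  k=3: a=3, p=197, q=25

197/25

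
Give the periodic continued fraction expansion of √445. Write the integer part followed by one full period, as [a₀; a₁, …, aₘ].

a₀ = ⌊√445⌋ = 21.

[21; 10, 1, 1, 10, 42]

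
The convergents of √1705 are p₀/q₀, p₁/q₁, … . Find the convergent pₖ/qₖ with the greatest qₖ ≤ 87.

991/24

√1705 = [41; 3, 2, 3, 82, …] (period length 4).
Convergents:
  p_0/q_0 = 41/1
  p_1/q_1 = 124/3
  p_2/q_2 = 289/7
  p_3/q_3 = 991/24
  p_4/q_4 = 81551/1975
q_3 = 24 ≤ 87 < 1975 = q_4, so the answer is 991/24.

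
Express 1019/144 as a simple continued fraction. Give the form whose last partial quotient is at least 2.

1019 = 7×144 + 11
144 = 13×11 + 1
11 = 11×1 + 0  (stop)
So 1019/144 = [7; 13, 11].

[7; 13, 11]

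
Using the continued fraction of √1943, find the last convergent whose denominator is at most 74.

2777/63

√1943 = [44; 12, 1, 1, 2, 1, 1, 12, 88, …] (period length 8).
Convergents:
  p_0/q_0 = 44/1
  p_1/q_1 = 529/12
  p_2/q_2 = 573/13
  p_3/q_3 = 1102/25
  p_4/q_4 = 2777/63
  p_5/q_5 = 3879/88
q_4 = 63 ≤ 74 < 88 = q_5, so the answer is 2777/63.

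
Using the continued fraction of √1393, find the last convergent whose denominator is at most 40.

1157/31

√1393 = [37; 3, 10, 3, 74, …] (period length 4).
Convergents:
  p_0/q_0 = 37/1
  p_1/q_1 = 112/3
  p_2/q_2 = 1157/31
  p_3/q_3 = 3583/96
q_2 = 31 ≤ 40 < 96 = q_3, so the answer is 1157/31.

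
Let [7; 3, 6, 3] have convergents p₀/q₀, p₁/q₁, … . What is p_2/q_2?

139/19

Using pₖ = aₖpₖ₋₁ + pₖ₋₂, qₖ = aₖqₖ₋₁ + qₖ₋₂ (with p₋₁=1, p₋₂=0, q₋₁=0, q₋₂=1):
  k=0: a=7, p=7, q=1
  k=1: a=3, p=22, q=3
  k=2: a=6, p=139, q=19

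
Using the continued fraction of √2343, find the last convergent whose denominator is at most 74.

√2343 = [48; 2, 2, 8, 2, 2, 96, …] (period length 6).
Convergents:
  p_0/q_0 = 48/1
  p_1/q_1 = 97/2
  p_2/q_2 = 242/5
  p_3/q_3 = 2033/42
  p_4/q_4 = 4308/89
q_3 = 42 ≤ 74 < 89 = q_4, so the answer is 2033/42.

2033/42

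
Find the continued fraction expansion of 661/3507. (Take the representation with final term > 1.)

[0; 5, 3, 3, 1, 2, 18]

661 = 0*3507 + 661
3507 = 5*661 + 202
661 = 3*202 + 55
202 = 3*55 + 37
55 = 1*37 + 18
37 = 2*18 + 1
18 = 18*1 + 0  (stop)
So 661/3507 = [0; 5, 3, 3, 1, 2, 18].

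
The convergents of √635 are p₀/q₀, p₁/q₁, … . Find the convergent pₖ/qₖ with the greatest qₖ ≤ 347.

6325/251

√635 = [25; 5, 50, …] (period length 2).
Convergents:
  p_0/q_0 = 25/1
  p_1/q_1 = 126/5
  p_2/q_2 = 6325/251
  p_3/q_3 = 31751/1260
q_2 = 251 ≤ 347 < 1260 = q_3, so the answer is 6325/251.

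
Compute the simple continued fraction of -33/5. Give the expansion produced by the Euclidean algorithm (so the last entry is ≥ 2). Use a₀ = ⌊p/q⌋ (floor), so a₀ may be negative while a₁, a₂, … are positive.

[-7; 2, 2]

-33 = -7×5 + 2
5 = 2×2 + 1
2 = 2×1 + 0  (stop)
So -33/5 = [-7; 2, 2].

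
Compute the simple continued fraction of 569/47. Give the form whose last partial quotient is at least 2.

[12; 9, 2, 2]

569 = 12×47 + 5
47 = 9×5 + 2
5 = 2×2 + 1
2 = 2×1 + 0  (stop)
So 569/47 = [12; 9, 2, 2].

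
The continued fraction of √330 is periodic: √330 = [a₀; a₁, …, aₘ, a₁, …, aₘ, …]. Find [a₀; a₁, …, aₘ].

[18; 6, 36]

a₀ = ⌊√330⌋ = 18.
With m₀=0, d₀=1 and mₖ₊₁ = dₖaₖ − mₖ, dₖ₊₁ = (n − mₖ₊₁²)/dₖ, aₖ₊₁ = ⌊(a₀+mₖ₊₁)/dₖ₊₁⌋:
  k=1: m=18, d=6, a=6
  k=2: m=18, d=1, a=36
d=1 and a=2a₀=36 at k=2, so the next step gives (m, d) = (18, 6) again — its k=1 value — and the period has length 2.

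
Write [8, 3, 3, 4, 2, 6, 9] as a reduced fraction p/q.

Fold from the inside: start with 9/1.
  6 + 1/9 = 55/9
  2 + 9/55 = 119/55
  4 + 55/119 = 531/119
  3 + 119/531 = 1712/531
  3 + 531/1712 = 5667/1712
  8 + 1712/5667 = 47048/5667

47048/5667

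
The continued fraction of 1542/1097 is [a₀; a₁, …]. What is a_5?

2

1542 = 1·1097 + 445   →  a_0 = 1
1097 = 2·445 + 207   →  a_1 = 2
445 = 2·207 + 31   →  a_2 = 2
207 = 6·31 + 21   →  a_3 = 6
31 = 1·21 + 10   →  a_4 = 1
21 = 2·10 + 1   →  a_5 = 2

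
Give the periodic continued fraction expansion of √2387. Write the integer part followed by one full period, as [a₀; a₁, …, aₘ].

[48; 1, 5, 1, 96]

a₀ = ⌊√2387⌋ = 48.
With m₀=0, d₀=1 and mₖ₊₁ = dₖaₖ − mₖ, dₖ₊₁ = (n − mₖ₊₁²)/dₖ, aₖ₊₁ = ⌊(a₀+mₖ₊₁)/dₖ₊₁⌋:
  k=1: m=48, d=83, a=1
  k=2: m=35, d=14, a=5
  k=3: m=35, d=83, a=1
  k=4: m=48, d=1, a=96
d=1 and a=2a₀=96 at k=4, so the next step gives (m, d) = (48, 83) again — its k=1 value — and the period has length 4.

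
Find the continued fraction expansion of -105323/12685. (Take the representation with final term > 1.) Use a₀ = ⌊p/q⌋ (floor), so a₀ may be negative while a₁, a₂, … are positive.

[-9; 1, 2, 3, 3, 12, 10, 3]

-105323 = -9*12685 + 8842
12685 = 1*8842 + 3843
8842 = 2*3843 + 1156
3843 = 3*1156 + 375
1156 = 3*375 + 31
375 = 12*31 + 3
31 = 10*3 + 1
3 = 3*1 + 0  (stop)
So -105323/12685 = [-9; 1, 2, 3, 3, 12, 10, 3].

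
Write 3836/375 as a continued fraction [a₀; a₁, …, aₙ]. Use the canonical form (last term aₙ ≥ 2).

3836 = 10*375 + 86
375 = 4*86 + 31
86 = 2*31 + 24
31 = 1*24 + 7
24 = 3*7 + 3
7 = 2*3 + 1
3 = 3*1 + 0  (stop)
So 3836/375 = [10; 4, 2, 1, 3, 2, 3].

[10; 4, 2, 1, 3, 2, 3]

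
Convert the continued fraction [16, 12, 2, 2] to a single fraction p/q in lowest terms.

997/62

Using pₖ = aₖpₖ₋₁ + pₖ₋₂ and qₖ = aₖqₖ₋₁ + qₖ₋₂:
  k=0: a=16, p=16, q=1
  k=1: a=12, p=193, q=12
  k=2: a=2, p=402, q=25
  k=3: a=2, p=997, q=62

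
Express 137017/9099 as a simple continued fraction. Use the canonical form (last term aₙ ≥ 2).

137017 = 15·9099 + 532
9099 = 17·532 + 55
532 = 9·55 + 37
55 = 1·37 + 18
37 = 2·18 + 1
18 = 18·1 + 0  (stop)
So 137017/9099 = [15; 17, 9, 1, 2, 18].

[15; 17, 9, 1, 2, 18]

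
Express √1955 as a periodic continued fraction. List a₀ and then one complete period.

[44; 4, 1, 1, 1, 4, 88]

a₀ = ⌊√1955⌋ = 44.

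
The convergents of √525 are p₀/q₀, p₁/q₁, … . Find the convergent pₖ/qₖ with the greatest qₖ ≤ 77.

527/23

√525 = [22; 1, 10, 2, 10, 1, 44, …] (period length 6).
Convergents:
  p_0/q_0 = 22/1
  p_1/q_1 = 23/1
  p_2/q_2 = 252/11
  p_3/q_3 = 527/23
  p_4/q_4 = 5522/241
q_3 = 23 ≤ 77 < 241 = q_4, so the answer is 527/23.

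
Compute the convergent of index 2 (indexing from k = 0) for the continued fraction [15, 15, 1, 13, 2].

241/16

Using pₖ = aₖpₖ₋₁ + pₖ₋₂, qₖ = aₖqₖ₋₁ + qₖ₋₂ (with p₋₁=1, p₋₂=0, q₋₁=0, q₋₂=1):
  k=0: a=15, p=15, q=1
  k=1: a=15, p=226, q=15
  k=2: a=1, p=241, q=16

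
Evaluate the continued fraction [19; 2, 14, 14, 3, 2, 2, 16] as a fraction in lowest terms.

2264101/116210

Fold from the inside: start with 16/1.
  2 + 1/16 = 33/16
  2 + 16/33 = 82/33
  3 + 33/82 = 279/82
  14 + 82/279 = 3988/279
  14 + 279/3988 = 56111/3988
  2 + 3988/56111 = 116210/56111
  19 + 56111/116210 = 2264101/116210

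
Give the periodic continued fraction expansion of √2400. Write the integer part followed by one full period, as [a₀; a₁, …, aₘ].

a₀ = ⌊√2400⌋ = 48.
With m₀=0, d₀=1 and mₖ₊₁ = dₖaₖ − mₖ, dₖ₊₁ = (n − mₖ₊₁²)/dₖ, aₖ₊₁ = ⌊(a₀+mₖ₊₁)/dₖ₊₁⌋:
  k=1: m=48, d=96, a=1
  k=2: m=48, d=1, a=96
d=1 and a=2a₀=96 at k=2, so the next step gives (m, d) = (48, 96) again — its k=1 value — and the period has length 2.

[48; 1, 96]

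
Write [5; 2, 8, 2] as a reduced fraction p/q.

Fold from the inside: start with 2/1.
  8 + 1/2 = 17/2
  2 + 2/17 = 36/17
  5 + 17/36 = 197/36

197/36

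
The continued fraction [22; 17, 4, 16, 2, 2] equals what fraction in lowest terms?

126679/5743

Fold from the inside: start with 2/1.
  2 + 1/2 = 5/2
  16 + 2/5 = 82/5
  4 + 5/82 = 333/82
  17 + 82/333 = 5743/333
  22 + 333/5743 = 126679/5743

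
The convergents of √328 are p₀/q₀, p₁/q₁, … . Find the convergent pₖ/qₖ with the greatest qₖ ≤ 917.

5886/325

√328 = [18; 9, 36, …] (period length 2).
Convergents:
  p_0/q_0 = 18/1
  p_1/q_1 = 163/9
  p_2/q_2 = 5886/325
  p_3/q_3 = 53137/2934
q_2 = 325 ≤ 917 < 2934 = q_3, so the answer is 5886/325.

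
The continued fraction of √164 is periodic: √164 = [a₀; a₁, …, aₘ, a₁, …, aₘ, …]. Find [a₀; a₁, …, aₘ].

a₀ = ⌊√164⌋ = 12.
With m₀=0, d₀=1 and mₖ₊₁ = dₖaₖ − mₖ, dₖ₊₁ = (n − mₖ₊₁²)/dₖ, aₖ₊₁ = ⌊(a₀+mₖ₊₁)/dₖ₊₁⌋:
  k=1: m=12, d=20, a=1
  k=2: m=8, d=5, a=4
  k=3: m=12, d=4, a=6
  k=4: m=12, d=5, a=4
  k=5: m=8, d=20, a=1
  k=6: m=12, d=1, a=24
d=1 and a=2a₀=24 at k=6, so the next step gives (m, d) = (12, 20) again — its k=1 value — and the period has length 6.

[12; 1, 4, 6, 4, 1, 24]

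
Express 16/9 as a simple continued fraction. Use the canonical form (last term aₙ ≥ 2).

[1; 1, 3, 2]

16 = 1×9 + 7
9 = 1×7 + 2
7 = 3×2 + 1
2 = 2×1 + 0  (stop)
So 16/9 = [1; 1, 3, 2].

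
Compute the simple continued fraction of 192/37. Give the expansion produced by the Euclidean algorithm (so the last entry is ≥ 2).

[5; 5, 3, 2]

192 = 5·37 + 7
37 = 5·7 + 2
7 = 3·2 + 1
2 = 2·1 + 0  (stop)
So 192/37 = [5; 5, 3, 2].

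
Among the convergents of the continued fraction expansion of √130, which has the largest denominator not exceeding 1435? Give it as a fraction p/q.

6499/570

√130 = [11; 2, 2, 22, …] (period length 3).
Convergents:
  p_0/q_0 = 11/1
  p_1/q_1 = 23/2
  p_2/q_2 = 57/5
  p_3/q_3 = 1277/112
  p_4/q_4 = 2611/229
  p_5/q_5 = 6499/570
  p_6/q_6 = 145589/12769
q_5 = 570 ≤ 1435 < 12769 = q_6, so the answer is 6499/570.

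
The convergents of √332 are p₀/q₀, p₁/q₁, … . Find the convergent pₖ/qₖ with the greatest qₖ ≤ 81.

1403/77

√332 = [18; 4, 1, 1, 8, 1, 1, 4, 36, …] (period length 8).
Convergents:
  p_0/q_0 = 18/1
  p_1/q_1 = 73/4
  p_2/q_2 = 91/5
  p_3/q_3 = 164/9
  p_4/q_4 = 1403/77
  p_5/q_5 = 1567/86
q_4 = 77 ≤ 81 < 86 = q_5, so the answer is 1403/77.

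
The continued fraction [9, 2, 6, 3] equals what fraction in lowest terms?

388/41

Using pₖ = aₖpₖ₋₁ + pₖ₋₂ and qₖ = aₖqₖ₋₁ + qₖ₋₂:
  k=0: a=9, p=9, q=1
  k=1: a=2, p=19, q=2
  k=2: a=6, p=123, q=13
  k=3: a=3, p=388, q=41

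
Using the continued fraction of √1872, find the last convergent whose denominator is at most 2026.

√1872 = [43; 3, 1, 3, 86, …] (period length 4).
Convergents:
  p_0/q_0 = 43/1
  p_1/q_1 = 130/3
  p_2/q_2 = 173/4
  p_3/q_3 = 649/15
  p_4/q_4 = 55987/1294
  p_5/q_5 = 168610/3897
q_4 = 1294 ≤ 2026 < 3897 = q_5, so the answer is 55987/1294.

55987/1294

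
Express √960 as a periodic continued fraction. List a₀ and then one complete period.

a₀ = ⌊√960⌋ = 30.
With m₀=0, d₀=1 and mₖ₊₁ = dₖaₖ − mₖ, dₖ₊₁ = (n − mₖ₊₁²)/dₖ, aₖ₊₁ = ⌊(a₀+mₖ₊₁)/dₖ₊₁⌋:
  k=1: m=30, d=60, a=1
  k=2: m=30, d=1, a=60
d=1 and a=2a₀=60 at k=2, so the next step gives (m, d) = (30, 60) again — its k=1 value — and the period has length 2.

[30; 1, 60]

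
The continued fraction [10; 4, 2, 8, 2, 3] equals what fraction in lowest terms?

5715/559

Using pₖ = aₖpₖ₋₁ + pₖ₋₂ and qₖ = aₖqₖ₋₁ + qₖ₋₂:
  k=0: a=10, p=10, q=1
  k=1: a=4, p=41, q=4
  k=2: a=2, p=92, q=9
  k=3: a=8, p=777, q=76
  k=4: a=2, p=1646, q=161
  k=5: a=3, p=5715, q=559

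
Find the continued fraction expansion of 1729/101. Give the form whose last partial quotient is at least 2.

1729 = 17·101 + 12
101 = 8·12 + 5
12 = 2·5 + 2
5 = 2·2 + 1
2 = 2·1 + 0  (stop)
So 1729/101 = [17; 8, 2, 2, 2].

[17; 8, 2, 2, 2]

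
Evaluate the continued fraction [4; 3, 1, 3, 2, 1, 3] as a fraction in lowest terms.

Using pₖ = aₖpₖ₋₁ + pₖ₋₂ and qₖ = aₖqₖ₋₁ + qₖ₋₂:
  k=0: a=4, p=4, q=1
  k=1: a=3, p=13, q=3
  k=2: a=1, p=17, q=4
  k=3: a=3, p=64, q=15
  k=4: a=2, p=145, q=34
  k=5: a=1, p=209, q=49
  k=6: a=3, p=772, q=181

772/181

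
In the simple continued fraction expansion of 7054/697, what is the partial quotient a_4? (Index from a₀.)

1

7054 = 10·697 + 84   →  a_0 = 10
697 = 8·84 + 25   →  a_1 = 8
84 = 3·25 + 9   →  a_2 = 3
25 = 2·9 + 7   →  a_3 = 2
9 = 1·7 + 2   →  a_4 = 1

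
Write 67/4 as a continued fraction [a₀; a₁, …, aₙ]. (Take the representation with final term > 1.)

[16; 1, 3]

67 = 16*4 + 3
4 = 1*3 + 1
3 = 3*1 + 0  (stop)
So 67/4 = [16; 1, 3].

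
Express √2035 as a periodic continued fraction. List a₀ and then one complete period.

a₀ = ⌊√2035⌋ = 45.
With m₀=0, d₀=1 and mₖ₊₁ = dₖaₖ − mₖ, dₖ₊₁ = (n − mₖ₊₁²)/dₖ, aₖ₊₁ = ⌊(a₀+mₖ₊₁)/dₖ₊₁⌋:
  k=1: m=45, d=10, a=9
  k=2: m=45, d=1, a=90
d=1 and a=2a₀=90 at k=2, so the next step gives (m, d) = (45, 10) again — its k=1 value — and the period has length 2.

[45; 9, 90]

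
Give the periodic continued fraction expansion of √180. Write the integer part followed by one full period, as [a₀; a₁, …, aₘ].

[13; 2, 2, 2, 26]

a₀ = ⌊√180⌋ = 13.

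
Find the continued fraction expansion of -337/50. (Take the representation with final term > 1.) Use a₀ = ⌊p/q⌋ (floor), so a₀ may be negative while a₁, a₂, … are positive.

[-7; 3, 1, 5, 2]

-337 = -7·50 + 13
50 = 3·13 + 11
13 = 1·11 + 2
11 = 5·2 + 1
2 = 2·1 + 0  (stop)
So -337/50 = [-7; 3, 1, 5, 2].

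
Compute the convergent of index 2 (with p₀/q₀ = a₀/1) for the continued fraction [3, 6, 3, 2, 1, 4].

60/19

Using pₖ = aₖpₖ₋₁ + pₖ₋₂, qₖ = aₖqₖ₋₁ + qₖ₋₂ (with p₋₁=1, p₋₂=0, q₋₁=0, q₋₂=1):
  k=0: a=3, p=3, q=1
  k=1: a=6, p=19, q=6
  k=2: a=3, p=60, q=19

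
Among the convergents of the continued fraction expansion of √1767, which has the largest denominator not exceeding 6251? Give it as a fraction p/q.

98910/2353

√1767 = [42; 28, 84, …] (period length 2).
Convergents:
  p_0/q_0 = 42/1
  p_1/q_1 = 1177/28
  p_2/q_2 = 98910/2353
  p_3/q_3 = 2770657/65912
q_2 = 2353 ≤ 6251 < 65912 = q_3, so the answer is 98910/2353.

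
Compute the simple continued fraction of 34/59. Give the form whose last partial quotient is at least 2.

[0; 1, 1, 2, 1, 3, 2]

34 = 0*59 + 34
59 = 1*34 + 25
34 = 1*25 + 9
25 = 2*9 + 7
9 = 1*7 + 2
7 = 3*2 + 1
2 = 2*1 + 0  (stop)
So 34/59 = [0; 1, 1, 2, 1, 3, 2].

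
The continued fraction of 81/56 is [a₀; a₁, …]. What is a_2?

4

81 = 1·56 + 25   →  a_0 = 1
56 = 2·25 + 6   →  a_1 = 2
25 = 4·6 + 1   →  a_2 = 4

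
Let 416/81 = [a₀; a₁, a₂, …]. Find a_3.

416 = 5·81 + 11   →  a_0 = 5
81 = 7·11 + 4   →  a_1 = 7
11 = 2·4 + 3   →  a_2 = 2
4 = 1·3 + 1   →  a_3 = 1

1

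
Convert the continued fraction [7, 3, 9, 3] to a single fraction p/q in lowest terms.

Using pₖ = aₖpₖ₋₁ + pₖ₋₂ and qₖ = aₖqₖ₋₁ + qₖ₋₂:
  k=0: a=7, p=7, q=1
  k=1: a=3, p=22, q=3
  k=2: a=9, p=205, q=28
  k=3: a=3, p=637, q=87

637/87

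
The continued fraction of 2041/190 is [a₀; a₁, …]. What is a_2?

2

2041 = 10·190 + 141   →  a_0 = 10
190 = 1·141 + 49   →  a_1 = 1
141 = 2·49 + 43   →  a_2 = 2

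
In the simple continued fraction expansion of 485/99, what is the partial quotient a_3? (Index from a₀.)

485 = 4·99 + 89   →  a_0 = 4
99 = 1·89 + 10   →  a_1 = 1
89 = 8·10 + 9   →  a_2 = 8
10 = 1·9 + 1   →  a_3 = 1

1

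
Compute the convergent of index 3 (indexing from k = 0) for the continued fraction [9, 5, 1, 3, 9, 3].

211/23

Using pₖ = aₖpₖ₋₁ + pₖ₋₂, qₖ = aₖqₖ₋₁ + qₖ₋₂ (with p₋₁=1, p₋₂=0, q₋₁=0, q₋₂=1):
  k=0: a=9, p=9, q=1
  k=1: a=5, p=46, q=5
  k=2: a=1, p=55, q=6
  k=3: a=3, p=211, q=23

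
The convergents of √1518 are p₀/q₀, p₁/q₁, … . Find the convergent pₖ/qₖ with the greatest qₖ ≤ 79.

1013/26

√1518 = [38; 1, 24, 1, 76, …] (period length 4).
Convergents:
  p_0/q_0 = 38/1
  p_1/q_1 = 39/1
  p_2/q_2 = 974/25
  p_3/q_3 = 1013/26
  p_4/q_4 = 77962/2001
q_3 = 26 ≤ 79 < 2001 = q_4, so the answer is 1013/26.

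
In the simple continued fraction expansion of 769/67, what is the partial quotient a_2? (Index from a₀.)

10

769 = 11·67 + 32   →  a_0 = 11
67 = 2·32 + 3   →  a_1 = 2
32 = 10·3 + 2   →  a_2 = 10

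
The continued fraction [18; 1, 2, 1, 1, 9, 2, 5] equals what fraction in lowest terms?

14449/772

Fold from the inside: start with 5/1.
  2 + 1/5 = 11/5
  9 + 5/11 = 104/11
  1 + 11/104 = 115/104
  1 + 104/115 = 219/115
  2 + 115/219 = 553/219
  1 + 219/553 = 772/553
  18 + 553/772 = 14449/772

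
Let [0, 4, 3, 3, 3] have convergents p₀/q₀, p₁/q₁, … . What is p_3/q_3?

Using pₖ = aₖpₖ₋₁ + pₖ₋₂, qₖ = aₖqₖ₋₁ + qₖ₋₂ (with p₋₁=1, p₋₂=0, q₋₁=0, q₋₂=1):
  k=0: a=0, p=0, q=1
  k=1: a=4, p=1, q=4
  k=2: a=3, p=3, q=13
  k=3: a=3, p=10, q=43

10/43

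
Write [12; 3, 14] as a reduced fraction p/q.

530/43

Using pₖ = aₖpₖ₋₁ + pₖ₋₂ and qₖ = aₖqₖ₋₁ + qₖ₋₂:
  k=0: a=12, p=12, q=1
  k=1: a=3, p=37, q=3
  k=2: a=14, p=530, q=43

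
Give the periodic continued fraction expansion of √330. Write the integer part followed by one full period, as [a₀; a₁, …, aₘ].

a₀ = ⌊√330⌋ = 18.
With m₀=0, d₀=1 and mₖ₊₁ = dₖaₖ − mₖ, dₖ₊₁ = (n − mₖ₊₁²)/dₖ, aₖ₊₁ = ⌊(a₀+mₖ₊₁)/dₖ₊₁⌋:
  k=1: m=18, d=6, a=6
  k=2: m=18, d=1, a=36
d=1 and a=2a₀=36 at k=2, so the next step gives (m, d) = (18, 6) again — its k=1 value — and the period has length 2.

[18; 6, 36]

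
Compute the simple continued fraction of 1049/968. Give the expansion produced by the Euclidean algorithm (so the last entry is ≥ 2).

[1; 11, 1, 19, 4]

1049 = 1·968 + 81
968 = 11·81 + 77
81 = 1·77 + 4
77 = 19·4 + 1
4 = 4·1 + 0  (stop)
So 1049/968 = [1; 11, 1, 19, 4].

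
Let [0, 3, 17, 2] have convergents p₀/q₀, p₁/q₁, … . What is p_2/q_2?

17/52

Using pₖ = aₖpₖ₋₁ + pₖ₋₂, qₖ = aₖqₖ₋₁ + qₖ₋₂ (with p₋₁=1, p₋₂=0, q₋₁=0, q₋₂=1):
  k=0: a=0, p=0, q=1
  k=1: a=3, p=1, q=3
  k=2: a=17, p=17, q=52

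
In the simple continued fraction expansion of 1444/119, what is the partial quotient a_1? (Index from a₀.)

7

1444 = 12·119 + 16   →  a_0 = 12
119 = 7·16 + 7   →  a_1 = 7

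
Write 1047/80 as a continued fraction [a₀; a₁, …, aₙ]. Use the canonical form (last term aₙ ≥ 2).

[13; 11, 2, 3]

1047 = 13*80 + 7
80 = 11*7 + 3
7 = 2*3 + 1
3 = 3*1 + 0  (stop)
So 1047/80 = [13; 11, 2, 3].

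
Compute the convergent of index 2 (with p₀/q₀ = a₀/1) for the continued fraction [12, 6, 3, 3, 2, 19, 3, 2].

Using pₖ = aₖpₖ₋₁ + pₖ₋₂, qₖ = aₖqₖ₋₁ + qₖ₋₂ (with p₋₁=1, p₋₂=0, q₋₁=0, q₋₂=1):
  k=0: a=12, p=12, q=1
  k=1: a=6, p=73, q=6
  k=2: a=3, p=231, q=19

231/19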